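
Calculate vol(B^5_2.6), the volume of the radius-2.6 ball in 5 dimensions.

V_5(2.6) = π^(5/2) · (2.6)^5 / Γ(5/2 + 1) ≈ 625.411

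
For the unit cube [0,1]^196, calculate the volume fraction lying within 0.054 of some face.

Shell fraction = 1 - (1-0.108)^196 ≈ 1 - 1.869e-10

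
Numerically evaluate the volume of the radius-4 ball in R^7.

The n-ball volume is π^(n/2)·r^n/Γ(n/2+1). With n=7, r=4: V = 262144·π^3/105 ≈ 77410.6.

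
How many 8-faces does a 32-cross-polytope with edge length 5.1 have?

Number of 8-faces = 2^(8+1) · C(32,8+1) = 512 · 28048800 = 14360985600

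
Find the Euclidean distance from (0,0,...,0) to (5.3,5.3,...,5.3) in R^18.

d = √(5.3² + 5.3² + ... + 5.3²) [18 terms] = √(18·5.3²) = 5.3√18 ≈ 22.486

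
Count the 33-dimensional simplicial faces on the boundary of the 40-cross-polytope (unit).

An n-cross-polytope has 2^(k+1)·C(n,k+1) k-faces. Here 2^34·C(40,34) = 17179869184·3838380 = 65942866278481920.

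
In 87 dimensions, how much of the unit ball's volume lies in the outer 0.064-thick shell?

1 - (1-0.064)^87 ≈ 0.99683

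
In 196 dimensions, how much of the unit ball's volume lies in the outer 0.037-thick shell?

Shell fraction = 1 - (1-0.037)^196 ≈ 0.999382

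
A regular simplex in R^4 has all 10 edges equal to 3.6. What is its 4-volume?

For a regular n-simplex with edge a, V = (a^n / n!)·√((n+1)/2^n). With a=3.6, n=4: V ≈ 3.91222.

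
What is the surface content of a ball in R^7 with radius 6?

S = n·V_n(r)/r = 7·V_7(6)/6 (volume-to-surface relation), giving 248832·π^3/5 ≈ 1.54307e+06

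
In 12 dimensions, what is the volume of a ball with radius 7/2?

V = 13841287201·π^6/2949120 ≈ 4.51215e+06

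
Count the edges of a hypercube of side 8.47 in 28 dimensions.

Each of the 2^28 = 268435456 vertices has degree 28; total edges = 28·2^28/2 = 3758096384.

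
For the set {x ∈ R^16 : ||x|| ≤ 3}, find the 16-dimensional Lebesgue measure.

Volume = π^{16/2}·(3)^16/Γ(9) = 4782969·π^8/4480 ≈ 1.01302e+07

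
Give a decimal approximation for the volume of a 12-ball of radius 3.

V_12(3) = π^(12/2) · (3)^12 / Γ(12/2 + 1) = 59049·π^6/80 ≈ 709613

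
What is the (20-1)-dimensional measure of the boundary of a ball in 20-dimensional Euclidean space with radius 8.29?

S_20(8.29) = 2·π^(20/2)·(8.29)^19 / Γ(20/2) ≈ 1.46319e+17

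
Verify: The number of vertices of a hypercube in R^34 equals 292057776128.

False. The 34-cube has 2^34 = 17179869184 vertices.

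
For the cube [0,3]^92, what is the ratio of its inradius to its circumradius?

r_in / r_out = (3/2) / (3√92/2) = 1/√92 ≈ 0.104257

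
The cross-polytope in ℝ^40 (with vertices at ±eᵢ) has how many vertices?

The 40-dimensional cross-polytope has 2n = 2·40 = 80 vertices.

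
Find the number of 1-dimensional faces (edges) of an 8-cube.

The 8-cube has n·2^(n-1) = 8·2^7 = 8·128 = 1024 edges.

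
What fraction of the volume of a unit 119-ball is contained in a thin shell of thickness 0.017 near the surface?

V(inner)/V(outer) = ((1-0.017)/1)^119 ≈ 0.13, so the shell fraction is 0.870022.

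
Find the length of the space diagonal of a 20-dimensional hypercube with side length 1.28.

||(1.28,1.28,...,1.28)|| = √(20)·1.28 ≈ 5.72433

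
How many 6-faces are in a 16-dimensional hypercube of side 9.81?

Number of 6-faces = C(16,6) · 2^(16-6) = 8008 · 1024 = 8200192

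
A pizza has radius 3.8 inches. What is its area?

Volume = π^{2/2}·(3.8)^2/Γ(2) ≈ 45.3646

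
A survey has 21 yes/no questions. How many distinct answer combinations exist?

Number of vertices = 2^21 = 2097152.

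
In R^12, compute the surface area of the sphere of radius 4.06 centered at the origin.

The surface area of an n-ball is 2π^(n/2) r^(n-1) / Γ(n/2). For n=12, r=4.06: 7.91652e+07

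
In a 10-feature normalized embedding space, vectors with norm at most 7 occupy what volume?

V = 282475249·π^5/120 ≈ 7.20358e+08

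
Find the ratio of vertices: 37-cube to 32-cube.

The 37-cube has 2^37 = 137438953472 vertices. The 32-cube has 2^32 = 4294967296 vertices. Ratio: 137438953472/4294967296 = 32.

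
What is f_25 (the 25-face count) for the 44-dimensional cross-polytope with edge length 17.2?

f_25(44-orthoplex) = 2^26 · (44 choose 26) = 69090635526382288896.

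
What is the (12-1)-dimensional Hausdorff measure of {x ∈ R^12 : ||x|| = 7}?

S = n·V_n(r)/r = 12·V_12(7)/7 (volume-to-surface relation), giving 1977326743·π^6/60 ≈ 3.1683e+10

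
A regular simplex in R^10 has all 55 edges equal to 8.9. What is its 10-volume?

For a regular n-simplex with edge a, V = (a^n / n!)·√((n+1)/2^n). With a=8.9, n=10: V ≈ 89.0601.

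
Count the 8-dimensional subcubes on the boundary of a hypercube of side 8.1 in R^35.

Choose 8 of 35 axes to span the face (C(35,8) = 23535820 ways), then fix each of the remaining 27 coordinates at one of its two extreme values (2^27 = 134217728 ways): 23535820·134217728 = 3158924287016960.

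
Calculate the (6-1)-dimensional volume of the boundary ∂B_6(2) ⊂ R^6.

|∂B_6(2)| = 32·π^3 ≈ 992.201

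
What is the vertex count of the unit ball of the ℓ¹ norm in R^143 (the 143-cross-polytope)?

The vertices are ±e_1, ..., ±e_143, so there are 2·143 = 286.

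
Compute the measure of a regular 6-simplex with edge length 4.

Volume = 4^6 · √(7/2^6) / 6! ≈ 1.88142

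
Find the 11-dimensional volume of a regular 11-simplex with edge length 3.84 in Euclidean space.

For a regular n-simplex with edge a, V = (a^n / n!)·√((n+1)/2^n). With a=3.84, n=11: V ≈ 0.0051335.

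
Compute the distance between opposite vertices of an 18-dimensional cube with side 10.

d = √(10² + 10² + ... + 10²) [18 terms] = √(18·10²) = 10√18 ≈ 42.4264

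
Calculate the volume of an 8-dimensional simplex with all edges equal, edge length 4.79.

For a regular n-simplex with edge a, V = (a^n / n!)·√((n+1)/2^n). With a=4.79, n=8: V ≈ 1.28874.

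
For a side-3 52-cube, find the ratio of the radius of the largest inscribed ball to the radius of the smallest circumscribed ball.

r_in / r_out = (3/2) / (3√52/2) = 1/√52 ≈ 0.138675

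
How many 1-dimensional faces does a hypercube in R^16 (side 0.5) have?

Number of 1-faces = C(16,1) · 2^(16-1) = 16 · 32768 = 524288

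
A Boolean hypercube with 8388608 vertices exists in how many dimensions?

n = log_2(8388608) = 23.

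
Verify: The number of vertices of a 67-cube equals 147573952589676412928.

True. The 67-cube has 2^67 = 147573952589676412928 vertices.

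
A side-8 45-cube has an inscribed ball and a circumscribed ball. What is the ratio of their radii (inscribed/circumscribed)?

r_in = 8/2 (half the side); r_out = 8√45/2 (half the diagonal). Ratio = 1/√45 ≈ 0.149071.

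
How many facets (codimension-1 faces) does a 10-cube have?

Number of 9-faces = C(10,9) · 2^(10-9) = 10 · 2 = 20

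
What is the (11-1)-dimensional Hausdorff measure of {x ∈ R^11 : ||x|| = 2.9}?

S = n·V_n(r)/r = 11·V_11(2.9)/2.9 (volume-to-surface relation), giving 871922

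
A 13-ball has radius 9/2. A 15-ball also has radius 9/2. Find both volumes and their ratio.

V_13(4.5) ≈ 2.82556e+08. V_15(4.5) ≈ 2.39672e+09. Ratio V_13/V_15 ≈ 0.1179.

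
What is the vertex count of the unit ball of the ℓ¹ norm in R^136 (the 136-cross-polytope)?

An n-cross-polytope has 2n vertices; here n = 136, giving 272.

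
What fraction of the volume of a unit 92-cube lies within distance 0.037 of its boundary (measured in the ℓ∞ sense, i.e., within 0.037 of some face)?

The inner cube has side 1-2·0.037 = 0.926 and volume (0.926)^92 ≈ 0.0008476, so the shell holds 0.999152 of the volume.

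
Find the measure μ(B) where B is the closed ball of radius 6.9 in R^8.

The n-ball volume is π^(n/2)·r^n/Γ(n/2+1). With n=8, r=6.9: V ≈ 2.08536e+07.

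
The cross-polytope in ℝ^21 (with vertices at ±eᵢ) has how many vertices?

The 21-dimensional cross-polytope has 2n = 2·21 = 42 vertices.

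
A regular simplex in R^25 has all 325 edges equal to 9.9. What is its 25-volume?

V = (9.9^25 / 25!) · √((25+1) / 2^25) ≈ 0.000441414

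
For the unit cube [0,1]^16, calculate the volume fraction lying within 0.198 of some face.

Shell fraction = 1 - (1-0.396)^16 ≈ 0.999686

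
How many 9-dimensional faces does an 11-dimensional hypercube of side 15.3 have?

f_9(11-cube) = (11 choose 9) · 2^2 = 220.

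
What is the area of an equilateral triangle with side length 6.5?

Area = (√3/4) · 6.5² = 18.2948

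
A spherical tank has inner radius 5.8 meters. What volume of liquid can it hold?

V_3(5.8) = π^(3/2) · (5.8)^3 / Γ(3/2 + 1) ≈ 817.283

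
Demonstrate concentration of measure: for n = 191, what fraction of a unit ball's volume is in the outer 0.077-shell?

1 - (1-0.077)^191 ≈ 0.9999997743 ≈ 99.999977%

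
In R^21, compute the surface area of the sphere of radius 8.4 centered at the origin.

The surface area of an n-ball is 2π^(n/2) r^(n-1) / Γ(n/2). For n=21, r=8.4: 8.96092e+17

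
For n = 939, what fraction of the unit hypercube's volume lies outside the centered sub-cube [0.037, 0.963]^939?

Shell fraction = 1 - (1-0.074)^939 ≈ 1 - 4.443e-32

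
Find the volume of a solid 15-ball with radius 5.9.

Volume = π^{15/2}·(5.9)^15/Γ(17/2) ≈ 1.39383e+11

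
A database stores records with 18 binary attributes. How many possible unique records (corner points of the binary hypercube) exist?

Each vertex is a binary string of length 18, so there are 2^18 = 262144.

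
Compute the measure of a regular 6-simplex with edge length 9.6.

V_6 = √(7) · 9.6^6 / (6! · 2^(6/2)) ≈ 359.546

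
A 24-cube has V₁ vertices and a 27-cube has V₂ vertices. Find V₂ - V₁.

V₁ = 2^24 = 16777216. V₂ = 2^27 = 134217728. V₂ - V₁ = 117440512.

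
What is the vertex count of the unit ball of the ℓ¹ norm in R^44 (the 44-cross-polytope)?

The vertices are ±e_1, ..., ±e_44, so there are 2·44 = 88.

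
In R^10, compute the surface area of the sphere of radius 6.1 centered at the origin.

S = n·V_n(r)/r = 10·V_10(6.1)/6.1 (volume-to-surface relation), giving 2.9822e+08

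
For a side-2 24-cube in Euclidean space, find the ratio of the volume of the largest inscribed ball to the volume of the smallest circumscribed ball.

V_in/V_out = n^(-n/2) = 24^(-24/2) ≈ 2.7382e-17.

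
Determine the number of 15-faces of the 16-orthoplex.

An n-cross-polytope has 2^(k+1)·C(n,k+1) k-faces. Here 2^16·C(16,16) = 65536·1 = 65536.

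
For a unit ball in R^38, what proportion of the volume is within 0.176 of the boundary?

V(inner)/V(outer) = ((1-0.176)/1)^38 ≈ 0.0006386, so the shell fraction is 0.999361.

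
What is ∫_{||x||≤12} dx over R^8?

V_8(12) = π^(8/2) · (12)^8 / Γ(8/2 + 1) = 17915904·π^4 ≈ 1.74517e+09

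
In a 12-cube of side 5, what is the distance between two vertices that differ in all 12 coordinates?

d = √(5² + 5² + ... + 5²) [12 terms] = √(12·5²) = 5√12 ≈ 17.3205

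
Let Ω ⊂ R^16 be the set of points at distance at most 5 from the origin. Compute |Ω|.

V = 30517578125·π^8/8064 ≈ 3.59086e+10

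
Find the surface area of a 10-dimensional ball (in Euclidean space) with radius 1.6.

S = n·V_n(r)/r = 10·V_10(1.6)/1.6 (volume-to-surface relation), giving 1752.46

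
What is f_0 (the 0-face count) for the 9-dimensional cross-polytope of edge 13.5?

Each 0-face is the convex hull of 1 vertex, one chosen as ±e_i from each of 1 distinct axis: 2^1·C(9,1) = 18.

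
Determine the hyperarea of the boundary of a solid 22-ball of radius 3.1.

S_22(3.1) = 2·π^(22/2)·(3.1)^21 / Γ(22/2) ≈ 3.37685e+09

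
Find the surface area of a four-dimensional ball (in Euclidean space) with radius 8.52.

The surface area of an n-ball is 2π^(n/2) r^(n-1) / Γ(n/2). For n=4, r=8.52: 12208.1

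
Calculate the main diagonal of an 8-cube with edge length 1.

||(1,1,...,1)|| = √(8)·1 ≈ 2.82843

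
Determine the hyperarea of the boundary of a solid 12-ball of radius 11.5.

S_12(11.5) = 2·π^(12/2)·(11.5)^11 / Γ(12/2) = 952809757913927·π^6/122880 ≈ 7.4546e+12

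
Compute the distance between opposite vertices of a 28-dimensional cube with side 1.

d = √(1² + 1² + ... + 1²) [28 terms] = √(28·1²) = 1√28 ≈ 5.2915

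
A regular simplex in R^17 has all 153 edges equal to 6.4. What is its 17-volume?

For a regular n-simplex with edge a, V = (a^n / n!)·√((n+1)/2^n). With a=6.4, n=17: V ≈ 0.0016706.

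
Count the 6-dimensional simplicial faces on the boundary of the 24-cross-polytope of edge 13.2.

Number of 6-faces = 2^(6+1) · C(24,6+1) = 128 · 346104 = 44301312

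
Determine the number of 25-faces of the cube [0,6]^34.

An n-cube has C(n,k)·2^(n-k) k-faces. Here C(34,25)·2^9 = 52451256·512 = 26855043072.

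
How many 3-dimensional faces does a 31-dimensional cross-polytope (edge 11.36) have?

Number of 3-faces = 2^(3+1) · C(31,3+1) = 16 · 31465 = 503440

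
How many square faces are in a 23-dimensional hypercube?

Number of 2-faces = C(23,2) · 2^(23-2) = 253 · 2097152 = 530579456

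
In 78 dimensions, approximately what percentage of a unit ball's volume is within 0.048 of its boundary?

1 - (1-0.048)^78 ≈ 0.978438 ≈ 97.84%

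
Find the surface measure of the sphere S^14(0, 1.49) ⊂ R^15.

S_15(1.49) = 2·π^(15/2)·(1.49)^14 / Γ(15/2) ≈ 1521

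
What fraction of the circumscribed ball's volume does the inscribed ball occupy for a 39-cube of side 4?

The radii are 4/2 and 4√39/2, so the volume ratio is (1/√39)^39 = 39^{-39/2} ≈ 9.42411e-32.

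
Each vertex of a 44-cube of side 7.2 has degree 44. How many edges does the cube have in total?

The 44-cube has n·2^(n-1) = 44·2^43 = 44·8796093022208 = 387028092977152 edges.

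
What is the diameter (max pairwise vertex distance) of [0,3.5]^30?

The space diagonal of an n-cube of side s is s√n. Here 3.5·√30 ≈ 19.1703.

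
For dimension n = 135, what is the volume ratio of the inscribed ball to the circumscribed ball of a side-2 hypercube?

V_in / V_out = (r_in/r_out)^135 = (1/√135)^135 = 135^(-135/2) ≈ 1.59394e-144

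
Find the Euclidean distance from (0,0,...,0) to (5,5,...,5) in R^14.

d = √(5² + 5² + ... + 5²) [14 terms] = √(14·5²) = 5√14 ≈ 18.7083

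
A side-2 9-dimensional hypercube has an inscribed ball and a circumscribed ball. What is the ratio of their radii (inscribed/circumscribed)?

r_in = 2/2 (half the side); r_out = 2√9/2 (half the diagonal). Ratio = 1/√9 ≈ 0.333333.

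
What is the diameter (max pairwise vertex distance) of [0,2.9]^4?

The space diagonal of an n-cube of side s is s√n. Here 2.9·√4 = 5.8.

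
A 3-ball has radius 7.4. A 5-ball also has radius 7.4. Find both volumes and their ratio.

V_3(7.4) ≈ 1697.4. V_5(7.4) ≈ 116804. Ratio V_3/V_5 ≈ 0.01453.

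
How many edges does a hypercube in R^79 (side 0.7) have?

Number of 1-faces = C(79,1)·2^(79-1) = 79·302231454903657293676544 = 23876284937388926200446976.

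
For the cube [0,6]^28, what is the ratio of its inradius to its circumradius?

r_in = 6/2 (half the side); r_out = 6√28/2 (half the diagonal). Ratio = 1/√28 ≈ 0.188982.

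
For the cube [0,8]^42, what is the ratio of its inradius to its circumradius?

For an n-cube of any side s, the inradius is s/2 and the circumradius is s√n/2, so the ratio is 1/√42 ≈ 0.154303.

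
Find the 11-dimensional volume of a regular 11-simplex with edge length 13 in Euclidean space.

Volume = 13^11 · √(12/2^11) / 11! ≈ 3436.74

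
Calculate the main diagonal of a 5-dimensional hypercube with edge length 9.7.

d = √(9.7² + 9.7² + ... + 9.7²) [5 terms] = √(5·9.7²) = 9.7√5 ≈ 21.6899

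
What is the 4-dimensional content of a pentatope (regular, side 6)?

For a regular n-simplex with edge a, V = (a^n / n!)·√((n+1)/2^n). With a=6, n=4: V ≈ 30.1869.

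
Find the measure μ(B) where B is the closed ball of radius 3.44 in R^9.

V_9(3.44) = π^(9/2) · (3.44)^9 / Γ(9/2 + 1) ≈ 222507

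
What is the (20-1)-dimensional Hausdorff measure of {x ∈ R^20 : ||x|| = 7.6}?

S = n·V_n(r)/r = 20·V_20(7.6)/7.6 (volume-to-surface relation), giving 2.80688e+16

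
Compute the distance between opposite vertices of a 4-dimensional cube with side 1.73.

The space diagonal of an n-cube of side s is s√n. Here 1.73·√4 = 3.46.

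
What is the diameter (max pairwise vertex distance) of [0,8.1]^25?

Diagonal = √25 · 8.1 = 40.5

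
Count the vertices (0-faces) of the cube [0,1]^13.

The 13-cube has 2^13 = 8192 vertices.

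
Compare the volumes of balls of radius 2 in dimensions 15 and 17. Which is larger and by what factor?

V_15(2) ≈ 12499.1, V_17(2) ≈ 18478.7. The 17-ball is larger by a factor of 1.478.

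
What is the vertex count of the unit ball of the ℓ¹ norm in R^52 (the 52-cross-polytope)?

An n-cross-polytope has 2n vertices; here n = 52, giving 104.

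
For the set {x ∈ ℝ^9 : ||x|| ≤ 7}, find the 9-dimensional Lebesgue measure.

V_9(7) = π^(9/2) · (7)^9 / Γ(9/2 + 1) = 184473632·π^4/135 ≈ 1.33107e+08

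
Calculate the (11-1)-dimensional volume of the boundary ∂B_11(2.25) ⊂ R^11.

|∂B_11(2.25)| ≈ 68916.4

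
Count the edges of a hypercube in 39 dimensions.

Number of 1-faces = C(39,1)·2^(39-1) = 39·274877906944 = 10720238370816.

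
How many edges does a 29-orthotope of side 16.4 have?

An n-cube has n·2^(n-1) edges. With n = 29: 29·268435456 = 7784628224.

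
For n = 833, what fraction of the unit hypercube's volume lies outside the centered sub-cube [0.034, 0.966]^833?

1 - (1 - 2·0.034)^833 = 1 - 0.932^833 ≈ 1 - 3.338e-26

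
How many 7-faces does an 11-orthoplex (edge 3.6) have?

Number of 7-faces = 2^(7+1) · C(11,7+1) = 256 · 165 = 42240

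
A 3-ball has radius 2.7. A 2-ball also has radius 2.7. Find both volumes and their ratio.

V_3(2.7) ≈ 82.448. V_2(2.7) ≈ 22.9022. Ratio V_3/V_2 ≈ 3.6.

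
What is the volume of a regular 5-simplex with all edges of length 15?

Volume = 15^5 · √(6/2^5) / 5! ≈ 2740.16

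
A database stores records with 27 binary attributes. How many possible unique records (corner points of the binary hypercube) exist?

The 27-cube has 2^27 = 134217728 vertices.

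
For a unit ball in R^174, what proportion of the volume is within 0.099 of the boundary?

1 - (1-0.099)^174 ≈ 0.9999999868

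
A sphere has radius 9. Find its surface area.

The surface area of an n-ball is 2π^(n/2) r^(n-1) / Γ(n/2). For n=3, r=9: 4πr² = 4π·(9)² ≈ 1017.88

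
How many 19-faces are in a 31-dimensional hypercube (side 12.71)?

f_19(31-cube) = (31 choose 19) · 2^12 = 578029670400.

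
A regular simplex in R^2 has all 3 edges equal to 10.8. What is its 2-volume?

Area = (√3/4) · 10.8² = 50.5066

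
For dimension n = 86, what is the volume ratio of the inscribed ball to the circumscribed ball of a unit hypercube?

Volume scales as r^n, and r_in/r_out = 1/√86, giving (1/√86)^86 ≈ 6.55491e-84.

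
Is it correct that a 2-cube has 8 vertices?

False. The 2-cube has 2^2 = 4 vertices.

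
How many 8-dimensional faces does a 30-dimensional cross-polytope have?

Number of 8-faces = 2^(8+1) · C(30,8+1) = 512 · 14307150 = 7325260800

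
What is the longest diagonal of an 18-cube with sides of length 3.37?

d = √(3.37² + 3.37² + ... + 3.37²) [18 terms] = √(18·3.37²) = 3.37√18 ≈ 14.2977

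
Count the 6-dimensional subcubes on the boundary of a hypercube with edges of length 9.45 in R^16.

An n-cube has C(n,k)·2^(n-k) k-faces. Here C(16,6)·2^10 = 8008·1024 = 8200192.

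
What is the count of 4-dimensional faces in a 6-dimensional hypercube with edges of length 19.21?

Number of 4-faces = C(6,4) · 2^(6-4) = 15 · 4 = 60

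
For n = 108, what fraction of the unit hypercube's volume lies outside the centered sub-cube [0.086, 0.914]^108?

The inner cube has side 1-2·0.086 = 0.828 and volume (0.828)^108 ≈ 1.404e-09, so the shell holds 0.9999999986 of the volume.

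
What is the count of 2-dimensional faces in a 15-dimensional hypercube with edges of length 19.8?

f_2(15-cube) = (15 choose 2) · 2^13 = 860160.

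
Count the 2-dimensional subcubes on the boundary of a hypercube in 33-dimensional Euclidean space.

Number of 2-faces = C(33,2) · 2^(33-2) = 528 · 2147483648 = 1133871366144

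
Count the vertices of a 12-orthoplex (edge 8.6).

Number of vertices = 2n = 24.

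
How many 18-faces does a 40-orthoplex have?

Number of 18-faces = 2^(18+1) · C(40,18+1) = 524288 · 131282408400 = 68829791335219200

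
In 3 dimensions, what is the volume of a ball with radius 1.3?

The n-ball volume is π^(n/2)·r^n/Γ(n/2+1). With n=3, r=1.3: V ≈ 9.20277.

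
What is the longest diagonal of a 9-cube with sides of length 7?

||(7,7,...,7)|| = √(9)·7 = 21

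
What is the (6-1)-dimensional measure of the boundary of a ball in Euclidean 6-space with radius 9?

The surface area of an n-ball is 2π^(n/2) r^(n-1) / Γ(n/2). For n=6, r=9: 59049·π^3 ≈ 1.83089e+06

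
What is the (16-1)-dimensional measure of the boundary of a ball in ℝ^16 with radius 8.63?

|∂B_16(8.63)| ≈ 4.1301e+14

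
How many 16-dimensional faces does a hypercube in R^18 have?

An n-cube has C(n,k)·2^(n-k) k-faces. Here C(18,16)·2^2 = 153·4 = 612.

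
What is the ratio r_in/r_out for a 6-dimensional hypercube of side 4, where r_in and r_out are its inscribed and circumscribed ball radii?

For an n-cube of any side s, the inradius is s/2 and the circumradius is s√n/2, so the ratio is 1/√6 ≈ 0.408248.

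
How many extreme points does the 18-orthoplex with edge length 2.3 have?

The vertices are ±e_1, ..., ±e_18, so there are 2·18 = 36.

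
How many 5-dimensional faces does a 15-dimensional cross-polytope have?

An n-cross-polytope has 2^(k+1)·C(n,k+1) k-faces. Here 2^6·C(15,6) = 64·5005 = 320320.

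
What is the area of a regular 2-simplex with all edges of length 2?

Area = (√3/4) · 2² = 1.73205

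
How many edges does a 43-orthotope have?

Each of the 2^43 = 8796093022208 vertices has degree 43; total edges = 43·2^43/2 = 189115999977472.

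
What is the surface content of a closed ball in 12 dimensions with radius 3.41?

S = n·V_n(r)/r = 12·V_12(3.41)/3.41 (volume-to-surface relation), giving 1.16157e+07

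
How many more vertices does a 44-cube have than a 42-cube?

The 44-cube has 2^44 = 17592186044416 vertices. The 42-cube has 2^42 = 4398046511104 vertices. Difference: 17592186044416 - 4398046511104 = 13194139533312.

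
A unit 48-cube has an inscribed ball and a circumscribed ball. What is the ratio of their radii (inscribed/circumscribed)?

r_in / r_out = (1/2) / (1√48/2) = 1/√48 ≈ 0.144338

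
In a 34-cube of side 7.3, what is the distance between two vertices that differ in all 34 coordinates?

Diagonal = √34 · 7.3 ≈ 42.5659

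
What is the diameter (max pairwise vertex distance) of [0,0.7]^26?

d = √(0.7² + 0.7² + ... + 0.7²) [26 terms] = √(26·0.7²) = 0.7√26 ≈ 3.56931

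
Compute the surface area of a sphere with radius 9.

|∂B_3(9)| = 4πr² = 4π·(9)² ≈ 1017.88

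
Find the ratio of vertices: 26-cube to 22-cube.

The 26-cube has 2^26 = 67108864 vertices. The 22-cube has 2^22 = 4194304 vertices. Ratio: 67108864/4194304 = 16.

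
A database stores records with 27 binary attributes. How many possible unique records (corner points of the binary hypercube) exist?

Number of vertices = 2^27 = 134217728.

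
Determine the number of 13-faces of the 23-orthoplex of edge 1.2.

Number of 13-faces = 2^(13+1) · C(23,13+1) = 16384 · 817190 = 13388840960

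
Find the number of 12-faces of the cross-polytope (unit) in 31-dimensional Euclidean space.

Each 12-face is the convex hull of 13 vertices, one chosen as ±e_i from each of 13 distinct axes: 2^13·C(31,13) = 1689625190400.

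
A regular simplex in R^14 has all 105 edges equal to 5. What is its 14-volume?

Volume = 5^14 · √(15/2^14) / 14! ≈ 0.0021184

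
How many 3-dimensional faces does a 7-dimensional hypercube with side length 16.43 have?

An n-cube has C(n,k)·2^(n-k) k-faces. Here C(7,3)·2^4 = 35·16 = 560.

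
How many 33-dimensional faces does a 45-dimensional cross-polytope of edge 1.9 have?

f_33(45-orthoplex) = 2^34 · (45 choose 34) = 174385909873445437440.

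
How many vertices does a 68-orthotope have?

An n-cube has 2^n vertices; for n = 68 that is 2^68 = 295147905179352825856.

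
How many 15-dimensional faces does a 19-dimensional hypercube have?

An n-cube has C(n,k)·2^(n-k) k-faces. Here C(19,15)·2^4 = 3876·16 = 62016.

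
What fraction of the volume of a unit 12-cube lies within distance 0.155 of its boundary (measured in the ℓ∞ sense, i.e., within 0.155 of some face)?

Shell fraction = 1 - (1-0.31)^12 ≈ 0.988354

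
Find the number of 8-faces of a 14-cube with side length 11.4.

f_8(14-cube) = (14 choose 8) · 2^6 = 192192.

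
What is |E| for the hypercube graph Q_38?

Number of 1-faces = C(38,1)·2^(38-1) = 38·137438953472 = 5222680231936.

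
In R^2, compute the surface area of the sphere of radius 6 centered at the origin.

The surface area of an n-ball is 2π^(n/2) r^(n-1) / Γ(n/2). For n=2, r=6: 2πr = 2π·6 ≈ 37.6991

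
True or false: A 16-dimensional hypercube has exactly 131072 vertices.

False. The 16-cube has 2^16 = 65536 vertices.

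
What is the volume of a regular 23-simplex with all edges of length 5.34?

V = (5.34^23 / 23!) · √((23+1) / 2^23) ≈ 3.54173e-09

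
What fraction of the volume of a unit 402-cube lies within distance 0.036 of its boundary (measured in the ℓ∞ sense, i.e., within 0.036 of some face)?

The inner cube has side 1-2·0.036 = 0.928 and volume (0.928)^402 ≈ 9.001e-14, so the shell holds 1 - 9.001e-14 of the volume.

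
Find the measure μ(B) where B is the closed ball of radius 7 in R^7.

V_7(7) = π^(7/2) · (7)^7 / Γ(7/2 + 1) = 1882384·π^3/15 ≈ 3.89105e+06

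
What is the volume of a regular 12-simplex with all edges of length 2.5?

For a regular n-simplex with edge a, V = (a^n / n!)·√((n+1)/2^n). With a=2.5, n=12: V ≈ 7.01027e-06.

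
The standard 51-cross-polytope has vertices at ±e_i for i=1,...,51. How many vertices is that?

Number of vertices = 2n = 102.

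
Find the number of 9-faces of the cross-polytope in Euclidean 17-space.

Number of 9-faces = 2^(9+1) · C(17,9+1) = 1024 · 19448 = 19914752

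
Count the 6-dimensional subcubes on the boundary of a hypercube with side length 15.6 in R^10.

An n-cube has C(n,k)·2^(n-k) k-faces. Here C(10,6)·2^4 = 210·16 = 3360.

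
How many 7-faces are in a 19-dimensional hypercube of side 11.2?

Choose 7 of 19 axes to span the face (C(19,7) = 50388 ways), then fix each of the remaining 12 coordinates at one of its two extreme values (2^12 = 4096 ways): 50388·4096 = 206389248.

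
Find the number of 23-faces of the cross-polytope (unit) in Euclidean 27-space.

An n-cross-polytope has 2^(k+1)·C(n,k+1) k-faces. Here 2^24·C(27,24) = 16777216·2925 = 49073356800.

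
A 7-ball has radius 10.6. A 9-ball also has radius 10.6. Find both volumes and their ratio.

V_7(10.6) ≈ 7.1043e+07. V_9(10.6) ≈ 5.57276e+09. Ratio V_7/V_9 ≈ 0.01275.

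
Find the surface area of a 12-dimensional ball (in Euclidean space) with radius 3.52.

S = n·V_n(r)/r = 12·V_12(3.52)/3.52 (volume-to-surface relation), giving 1.64709e+07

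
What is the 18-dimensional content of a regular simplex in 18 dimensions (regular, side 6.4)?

V = (6.4^18 / 18!) · √((18+1) / 2^18) ≈ 0.000431524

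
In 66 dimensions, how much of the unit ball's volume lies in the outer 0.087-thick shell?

V(inner)/V(outer) = ((1-0.087)/1)^66 ≈ 0.002461, so the shell fraction is 0.997539.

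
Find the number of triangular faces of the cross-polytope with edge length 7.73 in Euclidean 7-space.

Number of 2-faces = 2^(2+1) · C(7,2+1) = 8 · 35 = 280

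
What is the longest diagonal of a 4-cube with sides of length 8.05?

||(8.05,8.05,...,8.05)|| = √(4)·8.05 = 16.1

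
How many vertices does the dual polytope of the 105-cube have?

The 105-dimensional cross-polytope has 2n = 2·105 = 210 vertices.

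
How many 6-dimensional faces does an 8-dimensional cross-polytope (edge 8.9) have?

Number of 6-faces = 2^(6+1) · C(8,6+1) = 128 · 8 = 1024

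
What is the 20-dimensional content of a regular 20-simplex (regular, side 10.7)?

V_20 = √(21) · 10.7^20 / (20! · 2^(20/2)) ≈ 0.711804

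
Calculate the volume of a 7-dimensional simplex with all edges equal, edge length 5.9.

V = (5.9^7 / 7!) · √((7+1) / 2^7) ≈ 12.3445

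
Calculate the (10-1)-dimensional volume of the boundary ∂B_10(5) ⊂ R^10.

|∂B_10(5)| = 1953125·π^5/12 ≈ 4.98079e+07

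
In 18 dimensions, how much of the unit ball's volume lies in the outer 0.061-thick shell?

1 - (1-0.061)^18 ≈ 0.677907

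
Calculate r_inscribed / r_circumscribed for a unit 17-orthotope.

r_in = 1/2 (half the side); r_out = 1√17/2 (half the diagonal). Ratio = 1/√17 ≈ 0.242536.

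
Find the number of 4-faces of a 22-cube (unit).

Number of 4-faces = C(22,4) · 2^(22-4) = 7315 · 262144 = 1917583360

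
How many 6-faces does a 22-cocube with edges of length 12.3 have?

f_6(22-orthoplex) = 2^7 · (22 choose 7) = 21829632.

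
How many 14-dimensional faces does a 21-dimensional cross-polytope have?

Number of 14-faces = 2^(14+1) · C(21,14+1) = 32768 · 54264 = 1778122752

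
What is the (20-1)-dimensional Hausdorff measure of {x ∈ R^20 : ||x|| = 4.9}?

|∂B_20(4.9)| ≈ 6.70643e+12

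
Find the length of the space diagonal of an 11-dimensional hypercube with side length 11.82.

The space diagonal of an n-cube of side s is s√n. Here 11.82·√11 ≈ 39.2025.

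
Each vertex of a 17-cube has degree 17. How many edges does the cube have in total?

The 17-cube has n·2^(n-1) = 17·2^16 = 17·65536 = 1114112 edges.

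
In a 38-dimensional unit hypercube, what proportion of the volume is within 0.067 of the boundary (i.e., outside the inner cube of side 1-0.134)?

The inner cube has side 1-2·0.067 = 0.866 and volume (0.866)^38 ≈ 0.004224, so the shell holds 0.995776 of the volume.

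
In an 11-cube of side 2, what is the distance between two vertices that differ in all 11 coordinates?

The space diagonal of an n-cube of side s is s√n. Here 2·√11 ≈ 6.63325.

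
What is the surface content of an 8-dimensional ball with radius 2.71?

|∂B_8(2.71)| ≈ 34854.9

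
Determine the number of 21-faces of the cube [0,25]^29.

An n-cube has C(n,k)·2^(n-k) k-faces. Here C(29,21)·2^8 = 4292145·256 = 1098789120.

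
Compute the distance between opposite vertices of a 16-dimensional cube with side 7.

d = √(7² + 7² + ... + 7²) [16 terms] = √(16·7²) = 7√16 = 28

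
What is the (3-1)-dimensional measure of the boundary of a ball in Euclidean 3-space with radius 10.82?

The surface area of an n-ball is 2π^(n/2) r^(n-1) / Γ(n/2). For n=3, r=10.82: 4πr² = 4π·(10.82)² ≈ 1471.18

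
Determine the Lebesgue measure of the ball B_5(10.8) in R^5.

The n-ball volume is π^(n/2)·r^n/Γ(n/2+1). With n=5, r=10.8: V ≈ 773423.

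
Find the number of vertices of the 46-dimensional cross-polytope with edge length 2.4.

Number of vertices = 2n = 92.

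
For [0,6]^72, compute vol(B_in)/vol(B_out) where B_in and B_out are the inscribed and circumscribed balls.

The radii are 6/2 and 6√72/2, so the volume ratio is (1/√72)^72 = 72^{-72/2} ≈ 1.36782e-67.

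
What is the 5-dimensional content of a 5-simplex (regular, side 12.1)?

V_5 = √(6) · 12.1^5 / (5! · 2^(5/2)) ≈ 935.936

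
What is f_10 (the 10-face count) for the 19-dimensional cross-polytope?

Each 10-face is the convex hull of 11 vertices, one chosen as ±e_i from each of 11 distinct axes: 2^11·C(19,11) = 154791936.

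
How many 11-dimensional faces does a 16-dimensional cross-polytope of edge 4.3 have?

An n-cross-polytope has 2^(k+1)·C(n,k+1) k-faces. Here 2^12·C(16,12) = 4096·1820 = 7454720.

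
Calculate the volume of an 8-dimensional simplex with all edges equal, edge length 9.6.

V = (9.6^8 / 8!) · √((8+1) / 2^8) ≈ 335.468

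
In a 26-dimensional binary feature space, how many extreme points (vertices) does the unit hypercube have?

An n-cube has 2^n vertices; for n = 26 that is 2^26 = 67108864.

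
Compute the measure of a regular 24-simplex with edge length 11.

Volume = 11^24 · √(25/2^24) / 24! ≈ 0.0193789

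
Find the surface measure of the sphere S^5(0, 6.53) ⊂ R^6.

|∂B_6(6.53)| ≈ 368142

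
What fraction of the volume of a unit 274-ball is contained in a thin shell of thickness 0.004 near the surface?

1 - (1-0.004)^274 ≈ 0.666528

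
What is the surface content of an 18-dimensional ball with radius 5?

S = n·V_n(r)/r = 18·V_18(5)/5 (volume-to-surface relation), giving 152587890625·π^9/4032 ≈ 1.1281e+12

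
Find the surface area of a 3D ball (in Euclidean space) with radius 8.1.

S = n·V_n(r)/r = 3·V_3(8.1)/8.1 (volume-to-surface relation), giving 4πr² = 4π·(8.1)² ≈ 824.48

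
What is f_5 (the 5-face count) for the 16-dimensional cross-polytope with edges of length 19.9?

f_5(16-orthoplex) = 2^6 · (16 choose 6) = 512512.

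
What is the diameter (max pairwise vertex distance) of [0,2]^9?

Diagonal = √9 · 2 = 6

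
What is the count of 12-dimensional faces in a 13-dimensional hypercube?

Choose 12 of 13 axes to span the face (C(13,12) = 13 ways), then fix each of the remaining 1 coordinate at one of its two extreme values (2^1 = 2 ways): 13·2 = 26.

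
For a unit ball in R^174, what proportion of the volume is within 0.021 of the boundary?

V(inner)/V(outer) = ((1-0.021)/1)^174 ≈ 0.0249, so the shell fraction is 0.975101.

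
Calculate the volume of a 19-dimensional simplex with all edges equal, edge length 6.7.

For a regular n-simplex with edge a, V = (a^n / n!)·√((n+1)/2^n). With a=6.7, n=19: V ≈ 0.000251801.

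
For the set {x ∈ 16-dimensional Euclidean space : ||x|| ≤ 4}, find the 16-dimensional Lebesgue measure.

V = 33554432·π^8/315 ≈ 1.01074e+09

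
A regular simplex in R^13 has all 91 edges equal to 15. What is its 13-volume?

Volume = 15^13 · √(14/2^13) / 13! ≈ 12920.4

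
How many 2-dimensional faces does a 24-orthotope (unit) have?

f_2(24-cube) = (24 choose 2) · 2^22 = 1157627904.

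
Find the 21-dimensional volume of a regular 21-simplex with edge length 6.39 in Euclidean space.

For a regular n-simplex with edge a, V = (a^n / n!)·√((n+1)/2^n). With a=6.39, n=21: V ≈ 5.2188e-06.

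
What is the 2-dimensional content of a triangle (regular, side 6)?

Area = (√3/4) · 6² = 15.5885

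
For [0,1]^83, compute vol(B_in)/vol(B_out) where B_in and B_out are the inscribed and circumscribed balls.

V_in / V_out = (r_in/r_out)^83 = (1/√83)^83 = 83^(-83/2) ≈ 2.2817e-80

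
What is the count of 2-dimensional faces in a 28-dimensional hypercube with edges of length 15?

Number of 2-faces = C(28,2) · 2^(28-2) = 378 · 67108864 = 25367150592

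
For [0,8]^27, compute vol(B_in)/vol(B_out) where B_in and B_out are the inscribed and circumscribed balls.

Volume scales as r^n, and r_in/r_out = 1/√27, giving (1/√27)^27 ≈ 4.74886e-20.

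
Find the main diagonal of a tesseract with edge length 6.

d = √(6² + 6² + ... + 6²) [4 terms] = √(4·6²) = 6√4 = 12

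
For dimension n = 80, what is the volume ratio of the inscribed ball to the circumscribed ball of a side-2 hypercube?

The radii are 2/2 and 2√80/2, so the volume ratio is (1/√80)^80 = 80^{-80/2} ≈ 7.52316e-77.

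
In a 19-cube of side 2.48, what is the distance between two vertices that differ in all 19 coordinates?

||(2.48,2.48,...,2.48)|| = √(19)·2.48 ≈ 10.8101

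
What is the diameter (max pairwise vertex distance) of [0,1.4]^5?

Diagonal = √5 · 1.4 ≈ 3.1305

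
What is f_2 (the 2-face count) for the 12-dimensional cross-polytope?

Each 2-face is the convex hull of 3 vertices, one chosen as ±e_i from each of 3 distinct axes: 2^3·C(12,3) = 1760.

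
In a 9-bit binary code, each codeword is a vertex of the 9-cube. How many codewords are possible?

Each vertex is a binary string of length 9, so there are 2^9 = 512.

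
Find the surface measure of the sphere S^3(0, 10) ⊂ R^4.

|∂B_4(10)| = 2000·π^2 ≈ 19739.2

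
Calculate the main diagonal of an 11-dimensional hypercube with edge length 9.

d = √(9² + 9² + ... + 9²) [11 terms] = √(11·9²) = 9√11 ≈ 29.8496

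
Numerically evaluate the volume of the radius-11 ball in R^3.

V_3(11) = π^(3/2) · (11)^3 / Γ(3/2 + 1) = 5324·π/3 ≈ 5575.28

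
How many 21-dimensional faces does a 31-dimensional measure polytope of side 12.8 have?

f_21(31-cube) = (31 choose 21) · 2^10 = 45416616960.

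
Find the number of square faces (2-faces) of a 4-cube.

Choose 2 of 4 axes to span the face (C(4,2) = 6 ways), then fix each of the remaining 2 coordinates at one of its two extreme values (2^2 = 4 ways): 6·4 = 24.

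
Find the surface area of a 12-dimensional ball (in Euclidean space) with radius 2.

The surface area of an n-ball is 2π^(n/2) r^(n-1) / Γ(n/2). For n=12, r=2: 512·π^6/15 ≈ 32815.4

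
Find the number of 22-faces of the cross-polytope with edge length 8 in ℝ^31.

Each 22-face is the convex hull of 23 vertices, one chosen as ±e_i from each of 23 distinct axes: 2^23·C(31,23) = 66175421644800.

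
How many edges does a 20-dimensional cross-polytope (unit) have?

f_1(20-orthoplex) = 2^2 · (20 choose 2) = 760.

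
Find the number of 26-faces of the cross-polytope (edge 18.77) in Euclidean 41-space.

An n-cross-polytope has 2^(k+1)·C(n,k+1) k-faces. Here 2^27·C(41,27) = 134217728·35240152720 = 4729853232451420160.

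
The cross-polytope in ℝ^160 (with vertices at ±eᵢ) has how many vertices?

The vertices are ±e_1, ..., ±e_160, so there are 2·160 = 320.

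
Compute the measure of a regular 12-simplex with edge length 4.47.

V_12 = √(13) · 4.47^12 / (12! · 2^(12/2)) ≈ 0.00748419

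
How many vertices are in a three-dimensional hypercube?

An n-cube has C(n,k)·2^(n-k) k-faces. Here C(3,0)·2^3 = 1·8 = 8.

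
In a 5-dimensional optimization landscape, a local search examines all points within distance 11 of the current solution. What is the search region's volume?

V = 1288408·π^2/15 ≈ 847738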